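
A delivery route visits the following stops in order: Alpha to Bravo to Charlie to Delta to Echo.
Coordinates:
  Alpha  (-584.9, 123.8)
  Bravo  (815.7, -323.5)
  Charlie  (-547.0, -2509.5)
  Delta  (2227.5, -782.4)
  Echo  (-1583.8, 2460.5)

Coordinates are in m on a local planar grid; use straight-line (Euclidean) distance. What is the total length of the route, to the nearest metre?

12319 m

Leg distances:
Alpha→Bravo: 1470.3 m  (cumulative 1470.3 m)
Bravo→Charlie: 2576.0 m  (cumulative 4046.2 m)
Charlie→Delta: 3268.1 m  (cumulative 7314.4 m)
Delta→Echo: 5004.2 m  (cumulative 12318.6 m)
Total route length ≈ 12319 m.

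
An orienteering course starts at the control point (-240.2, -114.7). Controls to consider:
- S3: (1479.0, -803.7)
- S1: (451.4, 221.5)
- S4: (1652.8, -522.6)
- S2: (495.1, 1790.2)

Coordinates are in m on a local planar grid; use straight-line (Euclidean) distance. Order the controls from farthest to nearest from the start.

S2, S4, S3, S1

Distance from the start at (-240.2, -114.7) to each:
S2 (495.1, 1790.2): 2041.9 m
S4 (1652.8, -522.6): 1936.4 m
S3 (1479.0, -803.7): 1852.1 m
S1 (451.4, 221.5): 769.0 m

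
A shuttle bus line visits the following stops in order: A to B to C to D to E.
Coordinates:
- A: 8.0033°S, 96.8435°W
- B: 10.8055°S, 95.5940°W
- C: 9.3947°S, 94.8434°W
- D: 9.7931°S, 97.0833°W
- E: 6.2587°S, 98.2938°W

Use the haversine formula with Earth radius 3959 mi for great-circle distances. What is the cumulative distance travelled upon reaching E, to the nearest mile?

735 mi

Leg distances:
A→B: 211.5 mi  (cumulative 211.5 mi)
B→C: 110.0 mi  (cumulative 321.6 mi)
C→D: 155.1 mi  (cumulative 476.6 mi)
D→E: 257.9 mi  (cumulative 734.5 mi)
Cumulative distance at E ≈ 735 mi.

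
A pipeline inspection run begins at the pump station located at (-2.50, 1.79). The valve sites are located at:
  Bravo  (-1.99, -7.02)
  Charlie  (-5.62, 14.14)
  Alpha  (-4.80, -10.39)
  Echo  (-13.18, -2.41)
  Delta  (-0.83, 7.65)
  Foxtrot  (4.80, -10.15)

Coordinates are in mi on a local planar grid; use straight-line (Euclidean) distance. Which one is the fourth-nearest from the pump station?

Distances from the pump station ((-2.50, 1.79)):
Delta: 6.1 mi
Bravo: 8.8 mi
Echo: 11.5 mi
Alpha: 12.4 mi
Charlie: 12.7 mi
Foxtrot: 14.0 mi
The fourth-nearest is Alpha at 12.4 mi.

Alpha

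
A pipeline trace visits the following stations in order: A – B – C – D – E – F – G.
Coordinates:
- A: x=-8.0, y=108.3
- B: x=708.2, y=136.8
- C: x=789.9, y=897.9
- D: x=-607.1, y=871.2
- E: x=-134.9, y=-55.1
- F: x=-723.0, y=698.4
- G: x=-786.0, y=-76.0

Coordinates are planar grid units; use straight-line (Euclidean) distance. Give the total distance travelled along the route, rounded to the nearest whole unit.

5652

Leg distances:
A→B: 716.8  (cumulative 716.8)
B→C: 765.5  (cumulative 1482.2)
C→D: 1397.3  (cumulative 2879.5)
D→E: 1039.7  (cumulative 3919.2)
E→F: 955.8  (cumulative 4875.0)
F→G: 777.0  (cumulative 5652.0)
Total route length ≈ 5652.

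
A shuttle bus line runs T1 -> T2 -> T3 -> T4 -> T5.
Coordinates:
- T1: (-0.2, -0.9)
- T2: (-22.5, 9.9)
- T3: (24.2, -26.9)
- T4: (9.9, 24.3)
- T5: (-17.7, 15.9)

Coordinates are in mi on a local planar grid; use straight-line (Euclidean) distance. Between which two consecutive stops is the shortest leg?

T1–T2

Leg distances:
T1→T2: 24.8 mi
T2→T3: 59.5 mi
T3→T4: 53.2 mi
T4→T5: 28.8 mi
The shortest leg is T1–T2 at 24.8 mi.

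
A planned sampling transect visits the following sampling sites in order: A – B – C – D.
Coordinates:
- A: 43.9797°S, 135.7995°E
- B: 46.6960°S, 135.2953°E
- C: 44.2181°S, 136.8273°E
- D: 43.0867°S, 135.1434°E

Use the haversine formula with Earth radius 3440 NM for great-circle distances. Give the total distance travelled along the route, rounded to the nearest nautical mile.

426 NM

Leg distances:
A→B: 164.5 NM  (cumulative 164.5 NM)
B→C: 162.2 NM  (cumulative 326.6 NM)
C→D: 99.8 NM  (cumulative 426.4 NM)
Total route length ≈ 426 NM.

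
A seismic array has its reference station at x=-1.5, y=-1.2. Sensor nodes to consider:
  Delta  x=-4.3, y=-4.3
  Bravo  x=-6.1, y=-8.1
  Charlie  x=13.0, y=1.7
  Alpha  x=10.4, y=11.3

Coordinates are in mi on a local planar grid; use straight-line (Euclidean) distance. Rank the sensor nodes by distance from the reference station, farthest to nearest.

Distance from the reference station at x=-1.5, y=-1.2 to each:
Alpha x=10.4, y=11.3: 17.3 mi
Charlie x=13.0, y=1.7: 14.8 mi
Bravo x=-6.1, y=-8.1: 8.3 mi
Delta x=-4.3, y=-4.3: 4.2 mi

Alpha, Charlie, Bravo, Delta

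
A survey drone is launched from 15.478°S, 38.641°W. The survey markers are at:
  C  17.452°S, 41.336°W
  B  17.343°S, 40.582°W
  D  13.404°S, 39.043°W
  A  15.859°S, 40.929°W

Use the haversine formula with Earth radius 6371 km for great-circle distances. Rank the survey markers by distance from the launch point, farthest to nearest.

Distance from the launch point at 15.478°S, 38.641°W to each:
C 17.452°S, 41.336°W: 361.6 km
B 17.343°S, 40.582°W: 293.0 km
A 15.859°S, 40.929°W: 248.6 km
D 13.404°S, 39.043°W: 234.6 km

C, B, A, D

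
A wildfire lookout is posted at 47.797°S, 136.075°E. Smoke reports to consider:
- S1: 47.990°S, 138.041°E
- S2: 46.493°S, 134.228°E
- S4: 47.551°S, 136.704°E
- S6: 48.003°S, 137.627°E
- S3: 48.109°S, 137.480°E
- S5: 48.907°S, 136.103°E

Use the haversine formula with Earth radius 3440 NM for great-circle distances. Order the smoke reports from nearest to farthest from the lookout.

Computing each great-circle distance from 47.797°S, 136.075°E:
S4 47.551°S, 136.704°E: 29.4 NM
S3 48.109°S, 137.480°E: 59.5 NM
S6 48.003°S, 137.627°E: 63.7 NM
S5 48.907°S, 136.103°E: 66.7 NM
S1 47.990°S, 138.041°E: 80.0 NM
S2 46.493°S, 134.228°E: 108.7 NM

S4, S3, S6, S5, S1, S2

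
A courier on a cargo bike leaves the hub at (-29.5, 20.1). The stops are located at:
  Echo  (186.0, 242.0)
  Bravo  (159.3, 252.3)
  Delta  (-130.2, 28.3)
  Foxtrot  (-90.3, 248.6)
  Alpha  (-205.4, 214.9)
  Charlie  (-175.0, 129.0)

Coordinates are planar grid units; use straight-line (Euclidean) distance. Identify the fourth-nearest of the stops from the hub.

Distance to each, sorted:
Delta: 101.0
Charlie: 181.7
Foxtrot: 236.5
Alpha: 262.5
Bravo: 299.3
Echo: 309.3
The fourth-nearest is Alpha at 262.5.

Alpha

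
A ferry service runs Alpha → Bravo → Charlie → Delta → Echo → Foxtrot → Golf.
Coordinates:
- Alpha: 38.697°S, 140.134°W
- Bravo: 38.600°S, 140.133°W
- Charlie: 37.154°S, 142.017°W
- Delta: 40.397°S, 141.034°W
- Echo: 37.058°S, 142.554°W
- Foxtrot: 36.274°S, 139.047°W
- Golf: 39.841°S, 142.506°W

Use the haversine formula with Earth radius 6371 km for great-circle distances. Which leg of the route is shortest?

Leg distances:
Alpha→Bravo: 10.8 km
Bravo→Charlie: 230.6 km
Charlie→Delta: 370.5 km
Delta→Echo: 394.0 km
Echo→Foxtrot: 324.7 km
Foxtrot→Golf: 498.9 km
The shortest leg is Alpha–Bravo at 10.8 km.

Alpha–Bravo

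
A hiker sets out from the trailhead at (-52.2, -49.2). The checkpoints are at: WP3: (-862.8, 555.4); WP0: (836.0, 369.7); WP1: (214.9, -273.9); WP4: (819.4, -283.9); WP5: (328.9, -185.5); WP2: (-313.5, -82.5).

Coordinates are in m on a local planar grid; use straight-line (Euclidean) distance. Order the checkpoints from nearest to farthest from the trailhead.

WP2, WP1, WP5, WP4, WP0, WP3

Distances from the trailhead:
WP2 (-313.5, -82.5): 263.4 m
WP1 (214.9, -273.9): 349.0 m
WP5 (328.9, -185.5): 404.7 m
WP4 (819.4, -283.9): 902.6 m
WP0 (836.0, 369.7): 982.0 m
WP3 (-862.8, 555.4): 1011.2 m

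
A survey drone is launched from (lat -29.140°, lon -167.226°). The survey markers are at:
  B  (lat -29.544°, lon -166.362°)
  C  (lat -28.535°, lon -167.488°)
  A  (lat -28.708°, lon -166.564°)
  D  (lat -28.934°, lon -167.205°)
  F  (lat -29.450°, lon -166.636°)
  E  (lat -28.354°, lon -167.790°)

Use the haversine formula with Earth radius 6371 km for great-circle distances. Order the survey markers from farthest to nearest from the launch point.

E, B, A, C, F, D

Distances from the launch point:
E (lat -28.354°, lon -167.790°): 103.3 km
B (lat -29.544°, lon -166.362°): 95.0 km
A (lat -28.708°, lon -166.564°): 80.4 km
C (lat -28.535°, lon -167.488°): 72.0 km
F (lat -29.450°, lon -166.636°): 66.8 km
D (lat -28.934°, lon -167.205°): 23.0 km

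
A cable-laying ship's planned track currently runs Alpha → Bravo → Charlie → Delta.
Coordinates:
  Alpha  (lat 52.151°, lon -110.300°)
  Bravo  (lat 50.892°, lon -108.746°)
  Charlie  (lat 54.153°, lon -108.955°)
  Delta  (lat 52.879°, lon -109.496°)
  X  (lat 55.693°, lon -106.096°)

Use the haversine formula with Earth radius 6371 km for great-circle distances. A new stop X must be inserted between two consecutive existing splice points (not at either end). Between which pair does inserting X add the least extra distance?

between Bravo and Charlie

Added distance for inserting X between each consecutive pair:
Alpha–Bravo: 865.9 km
Bravo–Charlie: 449.5 km
Charlie–Delta: 487.1 km
Smallest added distance is 449.5 km, inserting between Bravo and Charlie.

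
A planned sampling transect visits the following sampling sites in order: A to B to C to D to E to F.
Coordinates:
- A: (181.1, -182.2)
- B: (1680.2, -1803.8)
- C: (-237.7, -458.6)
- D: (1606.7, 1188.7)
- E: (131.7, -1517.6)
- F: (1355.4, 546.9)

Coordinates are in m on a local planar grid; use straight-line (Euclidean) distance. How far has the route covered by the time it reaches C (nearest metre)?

Leg distances:
A→B: 2208.4 m  (cumulative 2208.4 m)
B→C: 2342.6 m  (cumulative 4551.0 m)
Cumulative distance at C ≈ 4551 m.

4551 m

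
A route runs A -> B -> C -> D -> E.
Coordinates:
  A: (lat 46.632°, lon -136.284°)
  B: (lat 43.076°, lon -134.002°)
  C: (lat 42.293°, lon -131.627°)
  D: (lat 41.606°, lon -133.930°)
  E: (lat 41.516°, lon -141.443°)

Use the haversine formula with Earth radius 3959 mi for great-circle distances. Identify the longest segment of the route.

D–E

Leg distances:
A→B: 269.9 mi
B→C: 132.2 mi
C→D: 127.5 mi
D→E: 388.4 mi
The longest leg is D–E at 388.4 mi.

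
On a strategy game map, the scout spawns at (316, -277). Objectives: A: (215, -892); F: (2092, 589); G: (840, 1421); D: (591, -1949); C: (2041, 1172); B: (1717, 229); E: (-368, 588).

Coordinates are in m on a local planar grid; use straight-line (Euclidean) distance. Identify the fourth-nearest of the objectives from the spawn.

D

Distance to each, sorted:
A: 623.2 m
E: 1102.8 m
B: 1489.6 m
D: 1694.5 m
G: 1777.0 m
F: 1975.9 m
C: 2252.8 m
The fourth-nearest is D at 1694.5 m.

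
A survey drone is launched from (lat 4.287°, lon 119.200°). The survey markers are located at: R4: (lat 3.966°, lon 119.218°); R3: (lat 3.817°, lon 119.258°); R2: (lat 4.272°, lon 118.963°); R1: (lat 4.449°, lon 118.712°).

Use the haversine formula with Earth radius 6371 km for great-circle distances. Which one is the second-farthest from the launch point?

R3

Distance to each, sorted:
R1: 57.0 km
R3: 52.7 km
R4: 35.7 km
R2: 26.3 km
The second-farthest is R3 at 52.7 km.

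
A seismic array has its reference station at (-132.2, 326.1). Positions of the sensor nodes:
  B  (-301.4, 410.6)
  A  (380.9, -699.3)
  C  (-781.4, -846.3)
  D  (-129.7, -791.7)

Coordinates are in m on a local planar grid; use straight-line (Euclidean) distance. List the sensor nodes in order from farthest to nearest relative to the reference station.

Distances from the reference station:
C (-781.4, -846.3): 1340.1 m
A (380.9, -699.3): 1146.6 m
D (-129.7, -791.7): 1117.8 m
B (-301.4, 410.6): 189.1 m

C, A, D, B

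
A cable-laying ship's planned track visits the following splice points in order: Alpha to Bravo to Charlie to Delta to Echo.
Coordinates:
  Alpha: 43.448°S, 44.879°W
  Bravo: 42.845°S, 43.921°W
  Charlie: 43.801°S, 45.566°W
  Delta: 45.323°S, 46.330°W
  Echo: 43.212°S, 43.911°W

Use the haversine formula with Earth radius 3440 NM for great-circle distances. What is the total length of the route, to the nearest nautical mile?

408 NM

Leg distances:
Alpha→Bravo: 55.4 NM  (cumulative 55.4 NM)
Bravo→Charlie: 92.0 NM  (cumulative 147.4 NM)
Charlie→Delta: 97.0 NM  (cumulative 244.4 NM)
Delta→Echo: 163.9 NM  (cumulative 408.4 NM)
Total route length ≈ 408 NM.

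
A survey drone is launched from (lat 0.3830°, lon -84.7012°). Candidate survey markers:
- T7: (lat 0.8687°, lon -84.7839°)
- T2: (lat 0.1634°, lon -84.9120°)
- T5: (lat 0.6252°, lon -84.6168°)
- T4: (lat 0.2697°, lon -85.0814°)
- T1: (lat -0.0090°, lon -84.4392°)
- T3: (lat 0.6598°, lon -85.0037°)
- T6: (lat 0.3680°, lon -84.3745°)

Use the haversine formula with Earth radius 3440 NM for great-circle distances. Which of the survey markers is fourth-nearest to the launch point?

T4

Distances from the launch point ((lat 0.3830°, lon -84.7012°)):
T5: 15.4 NM
T2: 18.3 NM
T6: 19.6 NM
T4: 23.8 NM
T3: 24.6 NM
T1: 28.3 NM
T7: 29.6 NM
The fourth-nearest is T4 at 23.8 NM.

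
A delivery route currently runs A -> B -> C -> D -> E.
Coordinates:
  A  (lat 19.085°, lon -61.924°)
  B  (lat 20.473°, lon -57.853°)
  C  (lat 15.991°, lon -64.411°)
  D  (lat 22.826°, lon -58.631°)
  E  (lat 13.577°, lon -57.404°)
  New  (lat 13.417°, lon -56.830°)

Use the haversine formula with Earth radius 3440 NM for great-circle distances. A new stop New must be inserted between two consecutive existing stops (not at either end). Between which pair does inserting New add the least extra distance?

Added distance for inserting New between each consecutive pair:
A–B: 632.4 NM
B–C: 433.6 NM
C–D: 515.9 NM
D–E: 49.3 NM
Smallest added distance is 49.3 NM, inserting between D and E.

between D and E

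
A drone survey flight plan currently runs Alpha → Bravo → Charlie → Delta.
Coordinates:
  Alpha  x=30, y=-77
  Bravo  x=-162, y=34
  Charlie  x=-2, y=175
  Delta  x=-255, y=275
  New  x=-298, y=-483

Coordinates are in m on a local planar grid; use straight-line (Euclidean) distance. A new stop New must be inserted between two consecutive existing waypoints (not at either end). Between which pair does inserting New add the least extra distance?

between Alpha and Bravo

Added distance for inserting New between each consecutive pair:
Alpha–Bravo: 834.8 m
Bravo–Charlie: 1042.8 m
Charlie–Delta: 1208.7 m
Smallest added distance is 834.8 m, inserting between Alpha and Bravo.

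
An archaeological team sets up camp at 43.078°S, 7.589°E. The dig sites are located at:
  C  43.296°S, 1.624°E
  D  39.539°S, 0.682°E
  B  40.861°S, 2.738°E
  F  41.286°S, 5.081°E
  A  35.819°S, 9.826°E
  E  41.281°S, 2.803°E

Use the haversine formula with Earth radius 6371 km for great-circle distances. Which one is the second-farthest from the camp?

Distances from the camp (43.078°S, 7.589°E):
A: 829.6 km
D: 698.0 km
C: 484.1 km
B: 470.6 km
E: 442.0 km
F: 287.0 km
The second-farthest is D at 698.0 km.

D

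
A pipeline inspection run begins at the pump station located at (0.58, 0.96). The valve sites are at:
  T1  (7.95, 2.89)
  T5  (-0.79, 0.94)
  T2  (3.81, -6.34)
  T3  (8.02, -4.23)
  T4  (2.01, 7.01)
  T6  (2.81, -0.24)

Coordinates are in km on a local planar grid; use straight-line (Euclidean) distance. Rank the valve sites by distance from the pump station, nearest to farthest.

T5, T6, T4, T1, T2, T3

Distances from the pump station:
T5 (-0.79, 0.94): 1.4 km
T6 (2.81, -0.24): 2.5 km
T4 (2.01, 7.01): 6.2 km
T1 (7.95, 2.89): 7.6 km
T2 (3.81, -6.34): 8.0 km
T3 (8.02, -4.23): 9.1 km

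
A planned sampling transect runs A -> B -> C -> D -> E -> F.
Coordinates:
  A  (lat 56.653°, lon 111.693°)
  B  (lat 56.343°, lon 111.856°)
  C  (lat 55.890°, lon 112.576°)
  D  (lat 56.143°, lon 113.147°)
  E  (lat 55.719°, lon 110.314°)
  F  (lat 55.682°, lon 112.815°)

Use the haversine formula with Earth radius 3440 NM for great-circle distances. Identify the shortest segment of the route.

A–B

Leg distances:
A→B: 19.4 NM
B→C: 36.3 NM
C→D: 24.5 NM
D→E: 98.6 NM
E→F: 84.6 NM
The shortest leg is A–B at 19.4 NM.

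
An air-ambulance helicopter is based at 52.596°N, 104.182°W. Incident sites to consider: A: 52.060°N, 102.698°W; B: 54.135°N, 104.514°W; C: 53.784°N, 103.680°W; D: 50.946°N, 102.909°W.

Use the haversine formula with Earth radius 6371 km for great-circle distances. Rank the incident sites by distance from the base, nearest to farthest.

A, C, B, D

Distance from the base at 52.596°N, 104.182°W to each:
A 52.060°N, 102.698°W: 117.1 km
C 53.784°N, 103.680°W: 136.3 km
B 54.135°N, 104.514°W: 172.5 km
D 50.946°N, 102.909°W: 203.3 km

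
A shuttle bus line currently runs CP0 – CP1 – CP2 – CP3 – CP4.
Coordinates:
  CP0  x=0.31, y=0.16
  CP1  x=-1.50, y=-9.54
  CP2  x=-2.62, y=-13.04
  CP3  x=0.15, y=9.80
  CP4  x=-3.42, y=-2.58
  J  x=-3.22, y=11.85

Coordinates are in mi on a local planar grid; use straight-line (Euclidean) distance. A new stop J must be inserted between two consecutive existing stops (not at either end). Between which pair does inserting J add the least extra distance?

Added distance for inserting J between each consecutive pair:
CP0–CP1: 23.8 mi
CP1–CP2: 42.7 mi
CP2–CP3: 5.8 mi
CP3–CP4: 5.5 mi
Smallest added distance is 5.5 mi, inserting between CP3 and CP4.

between CP3 and CP4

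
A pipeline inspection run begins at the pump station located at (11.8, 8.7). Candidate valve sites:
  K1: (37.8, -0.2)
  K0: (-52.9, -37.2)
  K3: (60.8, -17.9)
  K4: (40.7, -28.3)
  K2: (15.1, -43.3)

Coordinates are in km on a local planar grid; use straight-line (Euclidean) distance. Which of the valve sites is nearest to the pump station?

Distance to each, sorted:
K1: 27.5 km
K4: 46.9 km
K2: 52.1 km
K3: 55.8 km
K0: 79.3 km
The nearest is K1 at 27.5 km.

K1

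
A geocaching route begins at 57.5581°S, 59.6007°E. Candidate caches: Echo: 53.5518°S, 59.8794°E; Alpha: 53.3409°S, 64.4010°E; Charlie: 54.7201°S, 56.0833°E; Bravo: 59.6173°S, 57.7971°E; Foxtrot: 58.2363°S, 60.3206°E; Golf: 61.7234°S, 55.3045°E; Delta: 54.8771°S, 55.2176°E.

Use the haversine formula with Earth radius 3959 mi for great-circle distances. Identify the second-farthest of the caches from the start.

Golf

Distances from the start (57.5581°S, 59.6007°E):
Alpha: 346.7 mi
Golf: 324.4 mi
Echo: 277.0 mi
Delta: 250.3 mi
Charlie: 238.2 mi
Bravo: 156.4 mi
Foxtrot: 53.8 mi
The second-farthest is Golf at 324.4 mi.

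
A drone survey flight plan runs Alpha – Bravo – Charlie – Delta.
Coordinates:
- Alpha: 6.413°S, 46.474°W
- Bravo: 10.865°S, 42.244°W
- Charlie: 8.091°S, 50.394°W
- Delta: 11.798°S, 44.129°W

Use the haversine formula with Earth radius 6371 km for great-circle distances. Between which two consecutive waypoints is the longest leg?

Bravo–Charlie

Leg distances:
Alpha→Bravo: 679.1 km
Bravo→Charlie: 945.5 km
Charlie→Delta: 800.3 km
The longest leg is Bravo–Charlie at 945.5 km.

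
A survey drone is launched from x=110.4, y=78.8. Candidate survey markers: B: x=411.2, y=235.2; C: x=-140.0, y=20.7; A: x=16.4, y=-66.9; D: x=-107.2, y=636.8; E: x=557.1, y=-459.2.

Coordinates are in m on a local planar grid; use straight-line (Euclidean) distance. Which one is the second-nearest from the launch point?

Distance to each, sorted:
A: 173.4 m
C: 257.1 m
B: 339.0 m
D: 598.9 m
E: 699.3 m
The second-nearest is C at 257.1 m.

C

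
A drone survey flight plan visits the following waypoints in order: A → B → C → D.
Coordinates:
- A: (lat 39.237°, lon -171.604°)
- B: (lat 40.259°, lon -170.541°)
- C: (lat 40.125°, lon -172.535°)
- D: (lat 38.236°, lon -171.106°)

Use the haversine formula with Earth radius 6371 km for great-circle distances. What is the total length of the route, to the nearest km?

Leg distances:
A→B: 145.5 km  (cumulative 145.5 km)
B→C: 170.0 km  (cumulative 315.5 km)
C→D: 243.5 km  (cumulative 559.0 km)
Total route length ≈ 559 km.

559 km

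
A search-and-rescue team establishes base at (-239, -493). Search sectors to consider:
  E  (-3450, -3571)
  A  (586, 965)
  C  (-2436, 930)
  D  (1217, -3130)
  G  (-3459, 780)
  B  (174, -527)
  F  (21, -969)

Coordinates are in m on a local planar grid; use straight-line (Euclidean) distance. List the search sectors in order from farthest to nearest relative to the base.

Distances from the base:
E (-3450, -3571): 4448.0 m
G (-3459, 780): 3462.5 m
D (1217, -3130): 3012.3 m
C (-2436, 930): 2617.6 m
A (586, 965): 1675.2 m
F (21, -969): 542.4 m
B (174, -527): 414.4 m

E, G, D, C, A, F, B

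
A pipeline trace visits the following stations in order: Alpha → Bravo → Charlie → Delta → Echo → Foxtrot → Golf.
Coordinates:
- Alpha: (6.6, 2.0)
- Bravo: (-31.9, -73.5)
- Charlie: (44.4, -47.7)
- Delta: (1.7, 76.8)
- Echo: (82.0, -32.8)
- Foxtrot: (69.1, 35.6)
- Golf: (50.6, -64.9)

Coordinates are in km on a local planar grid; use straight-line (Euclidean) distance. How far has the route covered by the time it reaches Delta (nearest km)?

297 km

Leg distances:
Alpha→Bravo: 84.7 km  (cumulative 84.7 km)
Bravo→Charlie: 80.5 km  (cumulative 165.3 km)
Charlie→Delta: 131.6 km  (cumulative 296.9 km)
Cumulative distance at Delta ≈ 297 km.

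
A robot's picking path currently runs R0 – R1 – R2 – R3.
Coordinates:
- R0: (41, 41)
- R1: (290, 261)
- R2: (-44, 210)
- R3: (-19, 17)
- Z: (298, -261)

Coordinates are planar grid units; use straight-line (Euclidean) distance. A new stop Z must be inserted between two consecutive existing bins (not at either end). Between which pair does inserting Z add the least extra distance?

between R0 and R1

Added distance for inserting Z between each consecutive pair:
R0–R1: 586.3
R1–R2: 766.3
R2–R3: 809.1
Smallest added distance is 586.3, inserting between R0 and R1.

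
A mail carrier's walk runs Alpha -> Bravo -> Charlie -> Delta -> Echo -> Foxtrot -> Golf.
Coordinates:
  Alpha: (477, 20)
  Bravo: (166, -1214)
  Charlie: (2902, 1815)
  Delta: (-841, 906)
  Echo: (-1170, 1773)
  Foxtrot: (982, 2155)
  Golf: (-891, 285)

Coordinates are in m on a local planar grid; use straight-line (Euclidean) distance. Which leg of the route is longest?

Bravo–Charlie

Leg distances:
Alpha→Bravo: 1272.6 m
Bravo→Charlie: 4081.7 m
Charlie→Delta: 3851.8 m
Delta→Echo: 927.3 m
Echo→Foxtrot: 2185.6 m
Foxtrot→Golf: 2646.7 m
The longest leg is Bravo–Charlie at 4081.7 m.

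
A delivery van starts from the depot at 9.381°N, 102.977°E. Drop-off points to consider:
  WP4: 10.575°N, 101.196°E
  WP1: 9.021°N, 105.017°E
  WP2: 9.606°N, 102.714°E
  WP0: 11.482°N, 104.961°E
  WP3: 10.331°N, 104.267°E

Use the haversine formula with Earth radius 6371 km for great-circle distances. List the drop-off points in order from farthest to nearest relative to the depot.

Distances from the depot:
WP0 11.482°N, 104.961°E: 318.8 km
WP4 10.575°N, 101.196°E: 235.9 km
WP1 9.021°N, 105.017°E: 227.5 km
WP3 10.331°N, 104.267°E: 176.4 km
WP2 9.606°N, 102.714°E: 38.2 km

WP0, WP4, WP1, WP3, WP2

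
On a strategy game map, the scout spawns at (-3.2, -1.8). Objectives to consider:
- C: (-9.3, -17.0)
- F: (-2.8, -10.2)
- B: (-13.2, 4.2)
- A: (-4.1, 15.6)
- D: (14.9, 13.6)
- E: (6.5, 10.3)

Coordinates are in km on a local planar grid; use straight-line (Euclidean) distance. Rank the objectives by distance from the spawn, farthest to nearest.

Distances from the spawn:
D (14.9, 13.6): 23.8 km
A (-4.1, 15.6): 17.4 km
C (-9.3, -17.0): 16.4 km
E (6.5, 10.3): 15.5 km
B (-13.2, 4.2): 11.7 km
F (-2.8, -10.2): 8.4 km

D, A, C, E, B, F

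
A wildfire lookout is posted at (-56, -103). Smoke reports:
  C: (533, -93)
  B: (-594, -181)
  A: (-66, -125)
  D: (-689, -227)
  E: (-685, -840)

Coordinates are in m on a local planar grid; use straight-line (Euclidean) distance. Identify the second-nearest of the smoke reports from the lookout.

B

Distance to each, sorted:
A: 24.2 m
B: 543.6 m
C: 589.1 m
D: 645.0 m
E: 968.9 m
The second-nearest is B at 543.6 m.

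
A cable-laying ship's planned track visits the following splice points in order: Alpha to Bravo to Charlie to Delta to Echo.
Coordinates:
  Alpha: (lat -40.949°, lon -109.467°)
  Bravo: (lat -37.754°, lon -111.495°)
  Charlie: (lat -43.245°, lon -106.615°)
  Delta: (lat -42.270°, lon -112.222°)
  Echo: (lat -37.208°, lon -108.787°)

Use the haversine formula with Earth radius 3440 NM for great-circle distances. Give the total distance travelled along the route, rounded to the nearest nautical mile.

1208 NM

Leg distances:
Alpha→Bravo: 213.7 NM  (cumulative 213.7 NM)
Bravo→Charlie: 397.7 NM  (cumulative 611.4 NM)
Charlie→Delta: 254.0 NM  (cumulative 865.4 NM)
Delta→Echo: 342.7 NM  (cumulative 1208.1 NM)
Total route length ≈ 1208 NM.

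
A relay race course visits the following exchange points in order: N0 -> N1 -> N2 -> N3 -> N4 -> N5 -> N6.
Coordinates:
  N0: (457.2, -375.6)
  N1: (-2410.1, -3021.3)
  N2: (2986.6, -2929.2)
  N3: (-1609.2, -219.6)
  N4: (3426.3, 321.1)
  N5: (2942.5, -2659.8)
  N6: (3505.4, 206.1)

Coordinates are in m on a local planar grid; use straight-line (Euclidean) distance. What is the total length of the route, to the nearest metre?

Leg distances:
N0→N1: 3901.4 m  (cumulative 3901.4 m)
N1→N2: 5397.5 m  (cumulative 9298.9 m)
N2→N3: 5335.1 m  (cumulative 14634.0 m)
N3→N4: 5064.4 m  (cumulative 19698.5 m)
N4→N5: 3019.9 m  (cumulative 22718.4 m)
N5→N6: 2920.7 m  (cumulative 25639.0 m)
Total route length ≈ 25639 m.

25639 m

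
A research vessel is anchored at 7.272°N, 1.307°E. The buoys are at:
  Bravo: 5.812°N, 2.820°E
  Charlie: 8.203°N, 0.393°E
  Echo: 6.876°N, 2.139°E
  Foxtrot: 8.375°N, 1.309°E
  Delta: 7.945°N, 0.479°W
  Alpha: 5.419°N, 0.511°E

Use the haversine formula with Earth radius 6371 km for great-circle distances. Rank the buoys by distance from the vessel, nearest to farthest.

Distances from the vessel:
Echo 6.876°N, 2.139°E: 101.8 km
Foxtrot 8.375°N, 1.309°E: 122.6 km
Charlie 8.203°N, 0.393°E: 144.4 km
Delta 7.945°N, 0.479°W: 210.6 km
Alpha 5.419°N, 0.511°E: 224.0 km
Bravo 5.812°N, 2.820°E: 233.0 km

Echo, Foxtrot, Charlie, Delta, Alpha, Bravo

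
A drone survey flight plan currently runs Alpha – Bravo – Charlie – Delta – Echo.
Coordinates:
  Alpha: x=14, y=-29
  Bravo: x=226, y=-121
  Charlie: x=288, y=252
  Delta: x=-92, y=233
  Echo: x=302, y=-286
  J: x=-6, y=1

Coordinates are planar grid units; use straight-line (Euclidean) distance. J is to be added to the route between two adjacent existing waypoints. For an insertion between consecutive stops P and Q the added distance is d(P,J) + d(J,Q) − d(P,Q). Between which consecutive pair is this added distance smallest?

Added distance for inserting J between each consecutive pair:
Alpha–Bravo: 67.1
Bravo–Charlie: 270.6
Charlie–Delta: 253.5
Delta–Echo: 16.8
Smallest added distance is 16.8, inserting between Delta and Echo.

between Delta and Echo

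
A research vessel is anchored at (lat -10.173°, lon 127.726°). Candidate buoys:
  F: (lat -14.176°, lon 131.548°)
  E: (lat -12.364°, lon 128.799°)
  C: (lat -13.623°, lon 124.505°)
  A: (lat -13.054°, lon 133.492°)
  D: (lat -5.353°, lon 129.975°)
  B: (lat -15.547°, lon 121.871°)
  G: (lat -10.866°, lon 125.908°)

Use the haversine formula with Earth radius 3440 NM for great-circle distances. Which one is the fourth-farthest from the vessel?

Distances from the vessel ((lat -10.173°, lon 127.726°)):
B: 470.6 NM
A: 380.6 NM
F: 328.7 NM
D: 318.8 NM
C: 280.5 NM
E: 145.9 NM
G: 115.1 NM
The fourth-farthest is D at 318.8 NM.

D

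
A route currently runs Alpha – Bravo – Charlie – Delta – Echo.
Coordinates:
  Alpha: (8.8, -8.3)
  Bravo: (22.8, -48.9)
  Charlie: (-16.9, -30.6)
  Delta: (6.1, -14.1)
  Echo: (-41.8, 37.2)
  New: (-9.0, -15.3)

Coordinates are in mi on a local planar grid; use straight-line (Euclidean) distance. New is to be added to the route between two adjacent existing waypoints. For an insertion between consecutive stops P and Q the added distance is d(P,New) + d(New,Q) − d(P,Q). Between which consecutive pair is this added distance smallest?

between Charlie and Delta

Added distance for inserting New between each consecutive pair:
Alpha–Bravo: 22.4 mi
Bravo–Charlie: 19.8 mi
Charlie–Delta: 4.1 mi
Delta–Echo: 6.9 mi
Smallest added distance is 4.1 mi, inserting between Charlie and Delta.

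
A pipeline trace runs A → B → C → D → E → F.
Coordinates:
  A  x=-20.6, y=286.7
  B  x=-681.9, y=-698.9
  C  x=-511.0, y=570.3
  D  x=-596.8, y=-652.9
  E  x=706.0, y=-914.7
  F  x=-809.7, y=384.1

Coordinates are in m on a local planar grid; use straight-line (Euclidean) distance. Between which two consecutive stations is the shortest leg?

Leg distances:
A→B: 1186.9 m
B→C: 1280.7 m
C→D: 1226.2 m
D→E: 1328.8 m
E→F: 1996.1 m
The shortest leg is A–B at 1186.9 m.

A–B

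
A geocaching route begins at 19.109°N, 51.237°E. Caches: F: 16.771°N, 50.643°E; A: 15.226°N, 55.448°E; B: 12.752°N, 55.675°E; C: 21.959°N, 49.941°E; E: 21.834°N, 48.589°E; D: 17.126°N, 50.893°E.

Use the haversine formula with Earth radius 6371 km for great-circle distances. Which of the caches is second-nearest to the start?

F

Distance to each, sorted:
D: 223.5 km
F: 267.5 km
C: 344.4 km
E: 409.7 km
A: 621.7 km
B: 851.2 km
The second-nearest is F at 267.5 km.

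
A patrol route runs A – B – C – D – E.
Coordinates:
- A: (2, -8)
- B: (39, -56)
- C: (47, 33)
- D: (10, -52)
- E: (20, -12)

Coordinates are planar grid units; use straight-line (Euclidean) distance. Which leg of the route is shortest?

Leg distances:
A→B: 60.6
B→C: 89.4
C→D: 92.7
D→E: 41.2
The shortest leg is D–E at 41.2.

D–E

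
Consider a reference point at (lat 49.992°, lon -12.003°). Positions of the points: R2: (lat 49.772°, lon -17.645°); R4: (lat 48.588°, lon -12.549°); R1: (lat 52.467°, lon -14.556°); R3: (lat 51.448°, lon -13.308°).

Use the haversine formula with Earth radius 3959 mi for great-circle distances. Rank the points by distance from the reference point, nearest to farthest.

R4, R3, R1, R2

Computing each great-circle distance from (lat 49.992°, lon -12.003°):
R4 (lat 48.588°, lon -12.549°): 100.1 mi
R3 (lat 51.448°, lon -13.308°): 115.7 mi
R1 (lat 52.467°, lon -14.556°): 203.6 mi
R2 (lat 49.772°, lon -17.645°): 251.6 mi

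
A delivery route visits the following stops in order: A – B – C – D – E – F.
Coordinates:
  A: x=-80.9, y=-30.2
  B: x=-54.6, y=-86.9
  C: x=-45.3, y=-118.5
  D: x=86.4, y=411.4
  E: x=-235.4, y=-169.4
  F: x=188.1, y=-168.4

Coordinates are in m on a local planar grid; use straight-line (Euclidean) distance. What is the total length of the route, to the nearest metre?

1729 m

Leg distances:
A→B: 62.5 m  (cumulative 62.5 m)
B→C: 32.9 m  (cumulative 95.4 m)
C→D: 546.0 m  (cumulative 641.5 m)
D→E: 664.0 m  (cumulative 1305.5 m)
E→F: 423.5 m  (cumulative 1729.0 m)
Total route length ≈ 1729 m.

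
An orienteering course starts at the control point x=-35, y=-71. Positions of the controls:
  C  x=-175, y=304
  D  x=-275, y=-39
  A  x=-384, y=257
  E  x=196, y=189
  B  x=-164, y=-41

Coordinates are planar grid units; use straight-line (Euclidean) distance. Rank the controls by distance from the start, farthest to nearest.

Distances from the start:
A x=-384, y=257: 478.9
C x=-175, y=304: 400.3
E x=196, y=189: 347.8
D x=-275, y=-39: 242.1
B x=-164, y=-41: 132.4

A, C, E, D, B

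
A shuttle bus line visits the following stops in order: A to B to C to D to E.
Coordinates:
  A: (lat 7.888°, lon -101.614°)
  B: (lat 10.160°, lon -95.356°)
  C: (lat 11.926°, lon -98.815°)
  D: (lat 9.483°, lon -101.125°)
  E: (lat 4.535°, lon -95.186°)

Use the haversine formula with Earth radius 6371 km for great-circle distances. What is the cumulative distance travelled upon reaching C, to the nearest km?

Leg distances:
A→B: 732.2 km  (cumulative 732.2 km)
B→C: 425.5 km  (cumulative 1157.7 km)
Cumulative distance at C ≈ 1158 km.

1158 km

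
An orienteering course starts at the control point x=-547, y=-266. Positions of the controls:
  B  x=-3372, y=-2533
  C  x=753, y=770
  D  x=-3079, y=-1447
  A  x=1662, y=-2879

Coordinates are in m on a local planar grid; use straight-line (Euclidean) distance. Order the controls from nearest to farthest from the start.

Distance from the start at x=-547, y=-266 to each:
C x=753, y=770: 1662.3 m
D x=-3079, y=-1447: 2793.9 m
A x=1662, y=-2879: 3421.6 m
B x=-3372, y=-2533: 3622.1 m

C, D, A, B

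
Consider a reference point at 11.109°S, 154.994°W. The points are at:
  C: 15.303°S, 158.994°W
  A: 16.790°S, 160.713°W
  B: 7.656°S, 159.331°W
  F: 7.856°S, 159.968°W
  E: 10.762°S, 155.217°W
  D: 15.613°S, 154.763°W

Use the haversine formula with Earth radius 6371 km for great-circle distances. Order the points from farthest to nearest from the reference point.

Computing each great-circle distance from 11.109°S, 154.994°W:
A 16.790°S, 160.713°W: 882.9 km
F 7.856°S, 159.968°W: 654.5 km
C 15.303°S, 158.994°W: 636.3 km
B 7.656°S, 159.331°W: 611.3 km
D 15.613°S, 154.763°W: 501.4 km
E 10.762°S, 155.217°W: 45.6 km

A, F, C, B, D, E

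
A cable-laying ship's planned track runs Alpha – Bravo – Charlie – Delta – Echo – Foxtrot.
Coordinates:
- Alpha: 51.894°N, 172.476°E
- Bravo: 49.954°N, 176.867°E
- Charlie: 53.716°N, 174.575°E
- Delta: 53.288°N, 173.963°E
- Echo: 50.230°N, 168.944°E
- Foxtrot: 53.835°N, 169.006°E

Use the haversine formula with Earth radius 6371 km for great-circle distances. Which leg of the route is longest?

Delta–Echo

Leg distances:
Alpha→Bravo: 375.7 km
Bravo→Charlie: 446.9 km
Charlie→Delta: 62.5 km
Delta→Echo: 484.5 km
Echo→Foxtrot: 400.9 km
The longest leg is Delta–Echo at 484.5 km.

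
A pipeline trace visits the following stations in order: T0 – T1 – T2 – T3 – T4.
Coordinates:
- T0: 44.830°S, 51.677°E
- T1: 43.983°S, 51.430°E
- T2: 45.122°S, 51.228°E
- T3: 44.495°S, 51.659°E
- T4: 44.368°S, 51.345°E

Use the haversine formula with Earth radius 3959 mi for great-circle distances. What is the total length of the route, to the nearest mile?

205 mi

Leg distances:
T0→T1: 59.8 mi  (cumulative 59.8 mi)
T1→T2: 79.3 mi  (cumulative 139.1 mi)
T2→T3: 48.2 mi  (cumulative 187.3 mi)
T3→T4: 17.8 mi  (cumulative 205.1 mi)
Total route length ≈ 205 mi.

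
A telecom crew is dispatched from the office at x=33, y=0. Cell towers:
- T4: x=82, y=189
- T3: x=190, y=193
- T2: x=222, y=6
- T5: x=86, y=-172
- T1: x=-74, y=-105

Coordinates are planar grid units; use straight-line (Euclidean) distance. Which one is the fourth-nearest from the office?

T4

Distances from the office (x=33, y=0):
T1: 149.9
T5: 180.0
T2: 189.1
T4: 195.2
T3: 248.8
The fourth-nearest is T4 at 195.2.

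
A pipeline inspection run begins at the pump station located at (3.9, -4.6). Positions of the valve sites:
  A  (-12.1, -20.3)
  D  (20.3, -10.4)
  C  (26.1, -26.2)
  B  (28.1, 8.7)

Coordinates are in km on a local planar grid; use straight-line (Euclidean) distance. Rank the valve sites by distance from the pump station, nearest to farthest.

D, A, B, C

Distance from the pump station at (3.9, -4.6) to each:
D (20.3, -10.4): 17.4 km
A (-12.1, -20.3): 22.4 km
B (28.1, 8.7): 27.6 km
C (26.1, -26.2): 31.0 km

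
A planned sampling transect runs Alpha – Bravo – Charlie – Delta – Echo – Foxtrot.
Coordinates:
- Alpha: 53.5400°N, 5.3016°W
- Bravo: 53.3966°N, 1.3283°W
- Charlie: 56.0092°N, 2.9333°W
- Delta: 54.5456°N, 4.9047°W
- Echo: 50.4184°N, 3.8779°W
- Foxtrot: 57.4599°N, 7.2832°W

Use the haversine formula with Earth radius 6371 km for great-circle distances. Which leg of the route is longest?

Leg distances:
Alpha→Bravo: 263.4 km
Bravo→Charlie: 308.2 km
Charlie→Delta: 205.1 km
Delta→Echo: 464.1 km
Echo→Foxtrot: 813.8 km
The longest leg is Echo–Foxtrot at 813.8 km.

Echo–Foxtrot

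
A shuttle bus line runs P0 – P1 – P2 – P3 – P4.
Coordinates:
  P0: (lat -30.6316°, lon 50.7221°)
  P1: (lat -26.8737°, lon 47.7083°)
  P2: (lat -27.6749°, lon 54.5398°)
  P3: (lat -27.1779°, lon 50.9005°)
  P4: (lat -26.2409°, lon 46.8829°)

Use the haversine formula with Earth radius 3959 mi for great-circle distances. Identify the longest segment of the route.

Leg distances:
P0→P1: 317.4 mi
P1→P2: 423.1 mi
P2→P3: 225.8 mi
P3→P4: 256.3 mi
The longest leg is P1–P2 at 423.1 mi.

P1–P2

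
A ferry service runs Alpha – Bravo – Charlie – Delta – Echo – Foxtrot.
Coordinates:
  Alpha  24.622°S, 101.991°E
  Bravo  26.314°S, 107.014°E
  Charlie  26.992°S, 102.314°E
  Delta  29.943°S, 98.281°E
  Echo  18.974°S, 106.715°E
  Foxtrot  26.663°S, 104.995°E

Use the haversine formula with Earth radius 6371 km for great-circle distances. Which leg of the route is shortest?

Bravo–Charlie

Leg distances:
Alpha→Bravo: 538.2 km
Bravo→Charlie: 473.1 km
Charlie→Delta: 512.8 km
Delta→Echo: 1487.5 km
Echo→Foxtrot: 872.9 km
The shortest leg is Bravo–Charlie at 473.1 km.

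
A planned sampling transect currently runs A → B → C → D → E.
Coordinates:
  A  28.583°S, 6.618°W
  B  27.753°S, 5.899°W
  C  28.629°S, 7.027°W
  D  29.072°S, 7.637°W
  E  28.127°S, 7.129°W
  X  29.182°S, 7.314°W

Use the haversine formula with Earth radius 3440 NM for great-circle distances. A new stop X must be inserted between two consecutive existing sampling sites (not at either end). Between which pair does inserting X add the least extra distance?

Added distance for inserting X between each consecutive pair:
A–B: 102.3 NM
B–C: 70.7 NM
C–D: 13.0 NM
D–E: 19.5 NM
Smallest added distance is 13.0 NM, inserting between C and D.

between C and D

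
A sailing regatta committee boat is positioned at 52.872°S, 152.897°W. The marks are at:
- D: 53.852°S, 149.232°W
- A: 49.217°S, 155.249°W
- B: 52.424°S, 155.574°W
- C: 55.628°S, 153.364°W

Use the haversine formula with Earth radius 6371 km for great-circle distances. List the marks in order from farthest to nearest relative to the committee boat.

A, C, D, B

Distance from the committee boat at 52.872°S, 152.897°W to each:
A 49.217°S, 155.249°W: 438.4 km
C 55.628°S, 153.364°W: 307.9 km
D 53.852°S, 149.232°W: 266.5 km
B 52.424°S, 155.574°W: 187.3 km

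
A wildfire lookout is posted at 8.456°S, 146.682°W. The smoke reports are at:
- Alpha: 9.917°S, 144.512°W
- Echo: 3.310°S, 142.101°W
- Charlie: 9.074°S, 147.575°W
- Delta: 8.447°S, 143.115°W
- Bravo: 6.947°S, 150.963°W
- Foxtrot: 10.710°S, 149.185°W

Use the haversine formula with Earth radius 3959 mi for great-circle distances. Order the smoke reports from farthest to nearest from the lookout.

Distance from the lookout at 8.456°S, 146.682°W to each:
Echo 3.310°S, 142.101°W: 474.9 mi
Bravo 6.947°S, 150.963°W: 311.1 mi
Delta 8.447°S, 143.115°W: 243.8 mi
Foxtrot 10.710°S, 149.185°W: 230.9 mi
Alpha 9.917°S, 144.512°W: 179.2 mi
Charlie 9.074°S, 147.575°W: 74.4 mi

Echo, Bravo, Delta, Foxtrot, Alpha, Charlie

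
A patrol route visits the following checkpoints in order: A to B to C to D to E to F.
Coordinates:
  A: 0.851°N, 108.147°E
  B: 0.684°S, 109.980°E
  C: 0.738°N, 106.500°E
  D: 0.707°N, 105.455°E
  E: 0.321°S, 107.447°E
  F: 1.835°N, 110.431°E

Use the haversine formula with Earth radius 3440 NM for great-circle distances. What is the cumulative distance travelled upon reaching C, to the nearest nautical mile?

369 NM

Leg distances:
A→B: 143.5 NM  (cumulative 143.5 NM)
B→C: 225.7 NM  (cumulative 369.2 NM)
Cumulative distance at C ≈ 369 NM.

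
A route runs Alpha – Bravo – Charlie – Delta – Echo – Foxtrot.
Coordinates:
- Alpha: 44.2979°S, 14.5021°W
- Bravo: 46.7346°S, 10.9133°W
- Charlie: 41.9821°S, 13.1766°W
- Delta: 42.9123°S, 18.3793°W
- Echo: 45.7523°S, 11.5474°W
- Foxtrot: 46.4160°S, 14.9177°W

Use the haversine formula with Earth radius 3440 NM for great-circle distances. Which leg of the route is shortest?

Leg distances:
Alpha→Bravo: 210.2 NM
Bravo→Charlie: 301.4 NM
Charlie→Delta: 237.1 NM
Delta→Echo: 339.2 NM
Echo→Foxtrot: 145.9 NM
The shortest leg is Echo–Foxtrot at 145.9 NM.

Echo–Foxtrot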